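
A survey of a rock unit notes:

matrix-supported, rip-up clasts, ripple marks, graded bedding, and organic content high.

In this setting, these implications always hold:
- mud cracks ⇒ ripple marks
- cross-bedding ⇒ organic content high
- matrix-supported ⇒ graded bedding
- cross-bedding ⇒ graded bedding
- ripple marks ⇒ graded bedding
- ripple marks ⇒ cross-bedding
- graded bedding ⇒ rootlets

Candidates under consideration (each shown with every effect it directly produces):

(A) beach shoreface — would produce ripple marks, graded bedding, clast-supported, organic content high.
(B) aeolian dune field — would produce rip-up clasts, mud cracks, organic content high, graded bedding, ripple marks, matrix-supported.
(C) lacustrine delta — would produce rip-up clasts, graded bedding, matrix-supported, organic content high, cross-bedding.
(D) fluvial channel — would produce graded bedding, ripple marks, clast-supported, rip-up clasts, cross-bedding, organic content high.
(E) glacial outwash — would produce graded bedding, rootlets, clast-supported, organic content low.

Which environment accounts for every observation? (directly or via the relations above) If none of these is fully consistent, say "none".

Per-candidate check:
(A) beach shoreface — fails on matrix-supported, rip-up clasts (predicts clast-supported, not matrix-supported)
(B) aeolian dune field — accounts for every observation
(C) lacustrine delta — matrix-supported match; rip-up clasts match; ripple marks miss; graded bedding match; organic content high match
(D) fluvial channel — fails on matrix-supported (predicts clast-supported, not matrix-supported)
(E) glacial outwash — fails on matrix-supported, rip-up clasts, ripple marks, organic content high (predicts clast-supported, not matrix-supported; predicts organic content low, not organic content high)
(B) is the only candidate with no mismatches.

B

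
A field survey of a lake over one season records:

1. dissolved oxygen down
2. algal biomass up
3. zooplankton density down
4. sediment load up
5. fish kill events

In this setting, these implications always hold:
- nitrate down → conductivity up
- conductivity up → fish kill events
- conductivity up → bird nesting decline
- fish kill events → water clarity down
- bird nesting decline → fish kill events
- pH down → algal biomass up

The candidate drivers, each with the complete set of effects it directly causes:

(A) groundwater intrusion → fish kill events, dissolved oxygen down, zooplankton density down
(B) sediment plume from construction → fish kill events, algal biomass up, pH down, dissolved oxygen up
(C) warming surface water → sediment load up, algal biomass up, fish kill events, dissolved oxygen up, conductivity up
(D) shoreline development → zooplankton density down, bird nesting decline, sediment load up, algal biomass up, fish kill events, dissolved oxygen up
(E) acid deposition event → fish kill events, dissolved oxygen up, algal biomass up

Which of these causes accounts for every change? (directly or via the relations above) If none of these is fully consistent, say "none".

Checking each candidate against the observations:
(A) groundwater intrusion — dissolved oxygen down +; algal biomass up -; zooplankton density down +; sediment load up -; fish kill events +
(B) sediment plume from construction — fails on dissolved oxygen down, zooplankton density down, sediment load up (predicts dissolved oxygen up, not dissolved oxygen down)
(C) warming surface water — dissolved oxygen down -; algal biomass up +; zooplankton density down -; sediment load up +; fish kill events +
(D) shoreline development — dissolved oxygen down -; algal biomass up +; zooplankton density down +; sediment load up +; fish kill events +
(E) acid deposition event — fails on dissolved oxygen down, zooplankton density down, sediment load up (predicts dissolved oxygen up, not dissolved oxygen down)
Every candidate fails on at least one observation.

none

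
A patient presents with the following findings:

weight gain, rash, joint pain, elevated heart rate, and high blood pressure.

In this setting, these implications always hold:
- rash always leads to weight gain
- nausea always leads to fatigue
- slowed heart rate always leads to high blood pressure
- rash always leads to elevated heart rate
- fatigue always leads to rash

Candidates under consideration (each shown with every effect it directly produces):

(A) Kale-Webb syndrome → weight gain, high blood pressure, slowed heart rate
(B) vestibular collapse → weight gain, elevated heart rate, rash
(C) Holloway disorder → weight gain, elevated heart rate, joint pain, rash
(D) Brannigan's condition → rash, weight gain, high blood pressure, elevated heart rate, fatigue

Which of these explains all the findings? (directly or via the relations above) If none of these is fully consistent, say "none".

none

For each candidate, compare predicted effects to what was observed:
(A) Kale-Webb syndrome — weight gain yes; rash NO; joint pain NO; elevated heart rate NO; high blood pressure yes
(B) vestibular collapse — does not account for joint pain, high blood pressure
(C) Holloway disorder — weight gain yes; rash yes; joint pain yes; elevated heart rate yes; high blood pressure NO
(D) Brannigan's condition — weight gain yes; rash yes; joint pain NO; elevated heart rate yes; high blood pressure yes
No candidate is consistent with all observations.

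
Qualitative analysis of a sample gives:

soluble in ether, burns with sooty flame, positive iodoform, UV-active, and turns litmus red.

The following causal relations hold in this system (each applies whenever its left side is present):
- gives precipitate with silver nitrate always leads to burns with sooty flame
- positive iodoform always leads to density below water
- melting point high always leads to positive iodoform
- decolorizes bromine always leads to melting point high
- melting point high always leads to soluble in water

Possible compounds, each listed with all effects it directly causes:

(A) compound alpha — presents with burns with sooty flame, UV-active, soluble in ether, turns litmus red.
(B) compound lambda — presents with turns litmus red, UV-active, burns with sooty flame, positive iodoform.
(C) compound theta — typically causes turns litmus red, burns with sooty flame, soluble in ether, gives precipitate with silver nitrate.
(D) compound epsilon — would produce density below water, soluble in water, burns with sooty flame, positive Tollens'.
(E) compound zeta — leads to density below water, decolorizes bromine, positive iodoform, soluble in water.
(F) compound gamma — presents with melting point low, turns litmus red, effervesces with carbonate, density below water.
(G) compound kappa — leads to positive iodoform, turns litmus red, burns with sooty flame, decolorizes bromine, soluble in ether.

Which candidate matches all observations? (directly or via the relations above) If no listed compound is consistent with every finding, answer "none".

Checking each candidate against the observations:
(A) compound alpha — soluble in ether match; burns with sooty flame match; positive iodoform miss; UV-active match; turns litmus red match
(B) compound lambda — soluble in ether miss; burns with sooty flame match; positive iodoform match; UV-active match; turns litmus red match
(C) compound theta — soluble in ether match; burns with sooty flame match; positive iodoform miss; UV-active miss; turns litmus red match
(D) compound epsilon — soluble in ether miss; burns with sooty flame match; positive iodoform miss; UV-active miss; turns litmus red miss
(E) compound zeta — does not account for soluble in ether, burns with sooty flame, UV-active, turns litmus red
(F) compound gamma — does not account for soluble in ether, burns with sooty flame, positive iodoform, UV-active
(G) compound kappa — does not account for UV-active
Every candidate fails on at least one observation.

none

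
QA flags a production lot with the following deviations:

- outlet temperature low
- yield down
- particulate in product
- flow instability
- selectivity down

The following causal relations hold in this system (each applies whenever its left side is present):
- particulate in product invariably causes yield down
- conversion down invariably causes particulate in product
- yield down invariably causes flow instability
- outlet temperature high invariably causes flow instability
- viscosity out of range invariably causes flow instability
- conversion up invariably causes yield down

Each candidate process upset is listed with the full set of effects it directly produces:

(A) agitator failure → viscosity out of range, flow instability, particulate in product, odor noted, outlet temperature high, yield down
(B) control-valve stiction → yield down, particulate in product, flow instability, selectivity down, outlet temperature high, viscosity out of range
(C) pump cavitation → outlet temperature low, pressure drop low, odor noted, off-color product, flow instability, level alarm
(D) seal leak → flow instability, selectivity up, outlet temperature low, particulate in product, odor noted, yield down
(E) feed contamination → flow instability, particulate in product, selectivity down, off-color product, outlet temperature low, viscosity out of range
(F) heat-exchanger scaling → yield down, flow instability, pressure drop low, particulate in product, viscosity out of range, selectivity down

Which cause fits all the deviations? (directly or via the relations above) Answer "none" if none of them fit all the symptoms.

E

For each candidate, compare predicted effects to what was observed:
(A) agitator failure — outlet temperature low -; yield down +; particulate in product +; flow instability +; selectivity down -
(B) control-valve stiction — outlet temperature low -; yield down +; particulate in product +; flow instability +; selectivity down +
(C) pump cavitation — does not account for yield down, particulate in product, selectivity down
(D) seal leak — outlet temperature low +; yield down +; particulate in product +; flow instability +; selectivity down -
(E) feed contamination — accounts for every observation (yield down via particulate in product → yield down)
(F) heat-exchanger scaling — does not account for outlet temperature low
(E) alone accounts for all the evidence.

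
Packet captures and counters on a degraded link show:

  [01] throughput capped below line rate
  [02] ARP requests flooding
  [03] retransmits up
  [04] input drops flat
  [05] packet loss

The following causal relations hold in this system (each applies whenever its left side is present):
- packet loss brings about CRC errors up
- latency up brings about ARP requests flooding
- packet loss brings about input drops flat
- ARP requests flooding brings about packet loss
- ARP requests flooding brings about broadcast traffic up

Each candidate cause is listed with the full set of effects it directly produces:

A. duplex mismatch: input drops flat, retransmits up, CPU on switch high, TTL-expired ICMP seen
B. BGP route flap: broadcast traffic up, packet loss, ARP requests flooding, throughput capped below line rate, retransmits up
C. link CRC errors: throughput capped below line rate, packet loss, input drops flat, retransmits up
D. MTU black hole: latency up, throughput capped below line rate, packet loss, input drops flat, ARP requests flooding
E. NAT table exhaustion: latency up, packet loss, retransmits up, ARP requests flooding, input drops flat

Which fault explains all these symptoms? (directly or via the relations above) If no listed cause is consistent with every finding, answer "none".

B

Checking each candidate against the observations:
(A) duplex mismatch — throughput capped below line rate ✗; ARP requests flooding ✗; retransmits up ✓; input drops flat ✓; packet loss ✗
(B) BGP route flap — accounts for every observation (input drops flat through packet loss → input drops flat)
(C) link CRC errors — throughput capped below line rate ✓; ARP requests flooding ✗; retransmits up ✓; input drops flat ✓; packet loss ✓
(D) MTU black hole — does not account for retransmits up
(E) NAT table exhaustion — throughput capped below line rate ✗; ARP requests flooding ✓; retransmits up ✓; input drops flat ✓; packet loss ✓
(B) alone accounts for all the evidence.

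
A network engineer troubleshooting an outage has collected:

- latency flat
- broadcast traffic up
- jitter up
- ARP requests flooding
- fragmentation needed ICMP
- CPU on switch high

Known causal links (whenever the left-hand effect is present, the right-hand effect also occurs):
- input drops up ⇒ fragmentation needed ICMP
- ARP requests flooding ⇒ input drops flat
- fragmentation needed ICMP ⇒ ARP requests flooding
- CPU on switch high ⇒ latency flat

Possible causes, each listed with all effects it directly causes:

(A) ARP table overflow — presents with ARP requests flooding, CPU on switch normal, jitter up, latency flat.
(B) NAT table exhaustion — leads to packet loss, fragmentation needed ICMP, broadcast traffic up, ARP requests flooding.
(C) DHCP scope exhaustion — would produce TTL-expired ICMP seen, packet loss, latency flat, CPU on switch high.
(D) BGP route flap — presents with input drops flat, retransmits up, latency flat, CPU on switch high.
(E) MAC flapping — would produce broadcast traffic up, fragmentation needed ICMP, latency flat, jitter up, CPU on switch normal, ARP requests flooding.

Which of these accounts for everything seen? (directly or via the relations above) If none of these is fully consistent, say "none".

none

Testing each hypothesis:
(A) ARP table overflow — latency flat match; broadcast traffic up miss; jitter up match; ARP requests flooding match; fragmentation needed ICMP miss; CPU on switch high miss
(B) NAT table exhaustion — does not account for latency flat, jitter up, CPU on switch high
(C) DHCP scope exhaustion — latency flat match; broadcast traffic up miss; jitter up miss; ARP requests flooding miss; fragmentation needed ICMP miss; CPU on switch high match
(D) BGP route flap — latency flat match; broadcast traffic up miss; jitter up miss; ARP requests flooding miss; fragmentation needed ICMP miss; CPU on switch high match
(E) MAC flapping — fails on CPU on switch high (predicts CPU on switch normal, not CPU on switch high)
None of the listed candidates fits everything.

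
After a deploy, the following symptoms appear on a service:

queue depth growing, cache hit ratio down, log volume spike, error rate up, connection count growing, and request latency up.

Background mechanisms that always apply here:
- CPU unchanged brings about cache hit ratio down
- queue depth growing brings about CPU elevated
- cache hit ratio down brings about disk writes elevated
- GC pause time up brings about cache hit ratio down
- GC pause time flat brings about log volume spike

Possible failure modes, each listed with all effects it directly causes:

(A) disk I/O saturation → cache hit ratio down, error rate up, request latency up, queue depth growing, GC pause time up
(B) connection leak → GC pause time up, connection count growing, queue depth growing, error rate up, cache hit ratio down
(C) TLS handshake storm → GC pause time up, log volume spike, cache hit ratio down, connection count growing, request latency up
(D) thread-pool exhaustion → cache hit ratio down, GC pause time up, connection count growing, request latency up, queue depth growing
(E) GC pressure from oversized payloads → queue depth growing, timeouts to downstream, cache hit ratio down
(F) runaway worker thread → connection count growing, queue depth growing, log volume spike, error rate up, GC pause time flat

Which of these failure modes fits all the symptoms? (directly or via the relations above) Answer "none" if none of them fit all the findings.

Per-candidate check:
(A) disk I/O saturation — queue depth growing ✓; cache hit ratio down ✓; log volume spike ✗; error rate up ✓; connection count growing ✗; request latency up ✓
(B) connection leak — does not account for log volume spike, request latency up
(C) TLS handshake storm — does not account for queue depth growing, error rate up
(D) thread-pool exhaustion — queue depth growing ✓; cache hit ratio down ✓; log volume spike ✗; error rate up ✗; connection count growing ✓; request latency up ✓
(E) GC pressure from oversized payloads — does not account for log volume spike, error rate up, connection count growing, request latency up
(F) runaway worker thread — queue depth growing ✓; cache hit ratio down ✗; log volume spike ✓; error rate up ✓; connection count growing ✓; request latency up ✗
Every candidate fails on at least one observation.

none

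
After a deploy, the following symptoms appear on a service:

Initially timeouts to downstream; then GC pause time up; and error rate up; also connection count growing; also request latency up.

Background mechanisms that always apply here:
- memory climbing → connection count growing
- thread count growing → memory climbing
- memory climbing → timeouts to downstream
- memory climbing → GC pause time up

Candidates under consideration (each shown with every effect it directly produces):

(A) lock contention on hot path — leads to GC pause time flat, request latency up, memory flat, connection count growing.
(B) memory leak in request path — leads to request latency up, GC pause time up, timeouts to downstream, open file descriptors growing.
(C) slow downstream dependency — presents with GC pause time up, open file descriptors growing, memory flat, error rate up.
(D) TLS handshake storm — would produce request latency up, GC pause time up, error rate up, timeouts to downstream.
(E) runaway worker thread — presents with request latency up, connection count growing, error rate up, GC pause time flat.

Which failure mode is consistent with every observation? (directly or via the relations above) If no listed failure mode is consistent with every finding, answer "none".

Testing each hypothesis:
(A) lock contention on hot path — timeouts to downstream miss; GC pause time up miss; error rate up miss; connection count growing match; request latency up match
(B) memory leak in request path — timeouts to downstream match; GC pause time up match; error rate up miss; connection count growing miss; request latency up match
(C) slow downstream dependency — does not account for timeouts to downstream, connection count growing, request latency up
(D) TLS handshake storm — does not account for connection count growing
(E) runaway worker thread — timeouts to downstream miss; GC pause time up miss; error rate up match; connection count growing match; request latency up match
Every candidate fails on at least one observation.

none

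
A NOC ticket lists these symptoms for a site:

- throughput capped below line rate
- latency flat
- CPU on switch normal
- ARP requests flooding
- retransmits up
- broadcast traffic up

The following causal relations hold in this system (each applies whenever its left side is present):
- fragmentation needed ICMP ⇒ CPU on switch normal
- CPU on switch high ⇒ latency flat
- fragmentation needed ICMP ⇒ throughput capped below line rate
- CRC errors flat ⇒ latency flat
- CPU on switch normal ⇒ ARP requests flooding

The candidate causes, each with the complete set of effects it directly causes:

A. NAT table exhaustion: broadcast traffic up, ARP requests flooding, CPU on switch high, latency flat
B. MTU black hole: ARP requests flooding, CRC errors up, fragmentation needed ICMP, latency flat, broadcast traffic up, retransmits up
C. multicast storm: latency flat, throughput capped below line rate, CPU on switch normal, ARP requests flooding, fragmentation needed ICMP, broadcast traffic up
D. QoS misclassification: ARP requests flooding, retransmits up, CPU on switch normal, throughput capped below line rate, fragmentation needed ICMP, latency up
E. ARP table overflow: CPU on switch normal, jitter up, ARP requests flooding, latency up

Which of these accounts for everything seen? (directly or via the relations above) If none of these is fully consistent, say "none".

B

Checking each candidate against the observations:
(A) NAT table exhaustion — throughput capped below line rate -; latency flat +; CPU on switch normal -; ARP requests flooding +; retransmits up -; broadcast traffic up +
(B) MTU black hole — throughput capped below line rate + (via fragmentation needed ICMP → throughput capped below line rate); latency flat +; CPU on switch normal + (via fragmentation needed ICMP → CPU on switch normal); ARP requests flooding +; retransmits up +; broadcast traffic up +
(C) multicast storm — throughput capped below line rate +; latency flat +; CPU on switch normal +; ARP requests flooding +; retransmits up -; broadcast traffic up +
(D) QoS misclassification — fails on latency flat, broadcast traffic up (predicts latency up, not latency flat)
(E) ARP table overflow — fails on throughput capped below line rate, latency flat, retransmits up, broadcast traffic up (predicts latency up, not latency flat)
(B) alone accounts for all the evidence.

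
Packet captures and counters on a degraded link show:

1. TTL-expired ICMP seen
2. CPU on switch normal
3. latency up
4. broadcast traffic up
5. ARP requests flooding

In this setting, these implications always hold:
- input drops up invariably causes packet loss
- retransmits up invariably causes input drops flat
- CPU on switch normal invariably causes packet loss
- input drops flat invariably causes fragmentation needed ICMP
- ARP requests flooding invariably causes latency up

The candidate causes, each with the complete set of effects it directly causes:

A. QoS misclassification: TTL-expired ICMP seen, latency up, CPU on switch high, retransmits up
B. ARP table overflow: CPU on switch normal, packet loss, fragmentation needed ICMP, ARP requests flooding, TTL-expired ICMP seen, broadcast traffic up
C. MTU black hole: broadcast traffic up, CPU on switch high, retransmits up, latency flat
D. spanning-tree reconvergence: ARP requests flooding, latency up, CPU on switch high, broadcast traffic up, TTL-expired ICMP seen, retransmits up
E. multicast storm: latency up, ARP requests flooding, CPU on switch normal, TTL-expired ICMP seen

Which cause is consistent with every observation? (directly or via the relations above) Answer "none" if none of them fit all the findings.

Per-candidate check:
(A) QoS misclassification — fails on CPU on switch normal, broadcast traffic up, ARP requests flooding (predicts CPU on switch high, not CPU on switch normal)
(B) ARP table overflow — accounts for every observation (latency up by ARP requests flooding → latency up)
(C) MTU black hole — fails on TTL-expired ICMP seen, CPU on switch normal, latency up, ARP requests flooding (predicts CPU on switch high, not CPU on switch normal; predicts latency flat, not latency up)
(D) spanning-tree reconvergence — fails on CPU on switch normal (predicts CPU on switch high, not CPU on switch normal)
(E) multicast storm — TTL-expired ICMP seen match; CPU on switch normal match; latency up match; broadcast traffic up miss; ARP requests flooding match
Only (B) is consistent with every observation.

B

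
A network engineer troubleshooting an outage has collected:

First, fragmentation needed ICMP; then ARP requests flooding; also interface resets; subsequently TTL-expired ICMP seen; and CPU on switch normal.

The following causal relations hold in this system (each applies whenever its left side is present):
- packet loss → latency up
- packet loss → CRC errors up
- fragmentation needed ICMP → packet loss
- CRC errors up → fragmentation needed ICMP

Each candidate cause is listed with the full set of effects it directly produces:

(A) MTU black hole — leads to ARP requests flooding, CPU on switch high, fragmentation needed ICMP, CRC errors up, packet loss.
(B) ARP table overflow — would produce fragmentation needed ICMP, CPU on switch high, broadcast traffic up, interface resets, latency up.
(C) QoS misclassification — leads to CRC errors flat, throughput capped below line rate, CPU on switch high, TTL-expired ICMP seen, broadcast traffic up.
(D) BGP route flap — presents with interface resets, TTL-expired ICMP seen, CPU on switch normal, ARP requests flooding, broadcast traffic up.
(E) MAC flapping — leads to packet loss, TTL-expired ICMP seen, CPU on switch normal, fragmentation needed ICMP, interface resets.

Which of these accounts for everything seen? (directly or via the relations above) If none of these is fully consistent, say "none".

none

Checking each candidate against the observations:
(A) MTU black hole — fragmentation needed ICMP ✓; ARP requests flooding ✓; interface resets ✗; TTL-expired ICMP seen ✗; CPU on switch normal ✗
(B) ARP table overflow — fails on ARP requests flooding, TTL-expired ICMP seen, CPU on switch normal (predicts CPU on switch high, not CPU on switch normal)
(C) QoS misclassification — fragmentation needed ICMP ✗; ARP requests flooding ✗; interface resets ✗; TTL-expired ICMP seen ✓; CPU on switch normal ✗
(D) BGP route flap — fragmentation needed ICMP ✗; ARP requests flooding ✓; interface resets ✓; TTL-expired ICMP seen ✓; CPU on switch normal ✓
(E) MAC flapping — fragmentation needed ICMP ✓; ARP requests flooding ✗; interface resets ✓; TTL-expired ICMP seen ✓; CPU on switch normal ✓
None of the listed candidates fits everything.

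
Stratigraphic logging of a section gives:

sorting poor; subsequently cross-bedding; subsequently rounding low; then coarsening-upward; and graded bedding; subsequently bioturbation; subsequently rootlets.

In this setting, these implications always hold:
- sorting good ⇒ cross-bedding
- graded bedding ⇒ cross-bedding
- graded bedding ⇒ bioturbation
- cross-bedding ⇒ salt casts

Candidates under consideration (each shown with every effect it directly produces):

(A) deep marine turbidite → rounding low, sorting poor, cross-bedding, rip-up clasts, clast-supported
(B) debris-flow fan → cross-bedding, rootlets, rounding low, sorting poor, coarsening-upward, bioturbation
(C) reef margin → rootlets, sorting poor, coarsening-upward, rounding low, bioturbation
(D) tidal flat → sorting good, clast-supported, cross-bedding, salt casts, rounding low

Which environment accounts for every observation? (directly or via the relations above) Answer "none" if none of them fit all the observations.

none

Testing each hypothesis:
(A) deep marine turbidite — sorting poor yes; cross-bedding yes; rounding low yes; coarsening-upward NO; graded bedding NO; bioturbation NO; rootlets NO
(B) debris-flow fan — sorting poor yes; cross-bedding yes; rounding low yes; coarsening-upward yes; graded bedding NO; bioturbation yes; rootlets yes
(C) reef margin — sorting poor yes; cross-bedding NO; rounding low yes; coarsening-upward yes; graded bedding NO; bioturbation yes; rootlets yes
(D) tidal flat — fails on sorting poor, coarsening-upward, graded bedding, bioturbation, rootlets (predicts sorting good, not sorting poor)
None of the listed candidates fits everything.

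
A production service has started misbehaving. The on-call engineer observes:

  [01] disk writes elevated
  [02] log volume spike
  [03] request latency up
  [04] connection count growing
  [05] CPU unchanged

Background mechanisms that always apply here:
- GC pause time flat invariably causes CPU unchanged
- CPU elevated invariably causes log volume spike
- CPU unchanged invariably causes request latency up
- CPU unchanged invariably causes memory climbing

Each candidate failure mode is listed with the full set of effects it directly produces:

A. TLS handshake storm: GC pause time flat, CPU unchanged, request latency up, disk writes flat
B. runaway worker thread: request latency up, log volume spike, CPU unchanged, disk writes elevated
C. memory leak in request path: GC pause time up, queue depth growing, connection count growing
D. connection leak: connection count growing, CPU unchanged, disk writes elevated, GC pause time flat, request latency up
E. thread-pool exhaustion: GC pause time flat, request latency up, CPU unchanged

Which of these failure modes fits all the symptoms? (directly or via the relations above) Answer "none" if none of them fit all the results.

none

For each candidate, compare predicted effects to what was observed:
(A) TLS handshake storm — disk writes elevated -; log volume spike -; request latency up +; connection count growing -; CPU unchanged +
(B) runaway worker thread — does not account for connection count growing
(C) memory leak in request path — disk writes elevated -; log volume spike -; request latency up -; connection count growing +; CPU unchanged -
(D) connection leak — does not account for log volume spike
(E) thread-pool exhaustion — disk writes elevated -; log volume spike -; request latency up +; connection count growing -; CPU unchanged +
Every candidate fails on at least one observation.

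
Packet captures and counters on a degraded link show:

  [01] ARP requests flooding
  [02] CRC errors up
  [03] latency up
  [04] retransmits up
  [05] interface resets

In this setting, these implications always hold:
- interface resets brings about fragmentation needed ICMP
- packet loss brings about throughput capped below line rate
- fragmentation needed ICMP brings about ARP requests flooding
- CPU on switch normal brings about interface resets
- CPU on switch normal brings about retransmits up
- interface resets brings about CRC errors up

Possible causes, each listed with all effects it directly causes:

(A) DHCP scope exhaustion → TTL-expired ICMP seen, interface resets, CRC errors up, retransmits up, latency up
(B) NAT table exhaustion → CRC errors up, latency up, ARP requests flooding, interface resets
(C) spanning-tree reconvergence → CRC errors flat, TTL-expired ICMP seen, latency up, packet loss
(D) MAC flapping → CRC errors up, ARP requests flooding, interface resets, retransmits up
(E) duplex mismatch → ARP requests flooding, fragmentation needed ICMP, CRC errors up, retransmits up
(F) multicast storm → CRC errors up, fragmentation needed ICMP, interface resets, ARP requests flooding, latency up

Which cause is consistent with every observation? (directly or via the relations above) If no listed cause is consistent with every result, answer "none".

For each candidate, compare predicted effects to what was observed:
(A) DHCP scope exhaustion — ARP requests flooding yes (via interface resets → fragmentation needed ICMP → ARP requests flooding); CRC errors up yes; latency up yes; retransmits up yes; interface resets yes
(B) NAT table exhaustion — does not account for retransmits up
(C) spanning-tree reconvergence — ARP requests flooding NO; CRC errors up NO; latency up yes; retransmits up NO; interface resets NO
(D) MAC flapping — does not account for latency up
(E) duplex mismatch — ARP requests flooding yes; CRC errors up yes; latency up NO; retransmits up yes; interface resets NO
(F) multicast storm — does not account for retransmits up
(A) alone accounts for all the evidence.

A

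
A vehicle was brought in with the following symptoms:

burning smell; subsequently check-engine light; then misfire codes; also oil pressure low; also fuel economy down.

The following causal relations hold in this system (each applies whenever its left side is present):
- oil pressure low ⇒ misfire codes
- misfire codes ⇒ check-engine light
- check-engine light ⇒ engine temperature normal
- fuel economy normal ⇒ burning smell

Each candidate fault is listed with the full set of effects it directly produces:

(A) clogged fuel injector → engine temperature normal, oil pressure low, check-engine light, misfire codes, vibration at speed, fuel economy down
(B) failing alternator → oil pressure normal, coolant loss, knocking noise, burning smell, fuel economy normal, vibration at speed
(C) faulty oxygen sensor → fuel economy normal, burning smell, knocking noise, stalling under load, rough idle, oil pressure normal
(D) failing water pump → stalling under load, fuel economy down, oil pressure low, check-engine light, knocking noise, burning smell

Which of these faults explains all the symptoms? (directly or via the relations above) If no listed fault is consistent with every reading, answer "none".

D

For each candidate, compare predicted effects to what was observed:
(A) clogged fuel injector — does not account for burning smell
(B) failing alternator — burning smell match; check-engine light miss; misfire codes miss; oil pressure low miss; fuel economy down miss
(C) faulty oxygen sensor — burning smell match; check-engine light miss; misfire codes miss; oil pressure low miss; fuel economy down miss
(D) failing water pump — accounts for every observation (misfire codes by oil pressure low → misfire codes)
Only (D) is consistent with every observation.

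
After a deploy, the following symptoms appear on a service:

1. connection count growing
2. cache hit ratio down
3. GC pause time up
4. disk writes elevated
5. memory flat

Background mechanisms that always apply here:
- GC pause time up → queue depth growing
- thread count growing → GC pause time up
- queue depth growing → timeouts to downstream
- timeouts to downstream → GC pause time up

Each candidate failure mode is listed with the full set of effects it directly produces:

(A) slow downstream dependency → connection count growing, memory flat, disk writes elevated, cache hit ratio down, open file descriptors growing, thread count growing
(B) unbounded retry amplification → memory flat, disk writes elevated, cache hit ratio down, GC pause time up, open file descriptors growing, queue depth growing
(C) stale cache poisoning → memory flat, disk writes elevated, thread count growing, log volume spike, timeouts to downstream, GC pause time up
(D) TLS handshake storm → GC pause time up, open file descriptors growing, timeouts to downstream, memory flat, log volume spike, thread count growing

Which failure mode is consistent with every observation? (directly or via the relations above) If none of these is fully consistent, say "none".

Testing each hypothesis:
(A) slow downstream dependency — connection count growing +; cache hit ratio down +; GC pause time up + (through thread count growing → GC pause time up); disk writes elevated +; memory flat +
(B) unbounded retry amplification — connection count growing -; cache hit ratio down +; GC pause time up +; disk writes elevated +; memory flat +
(C) stale cache poisoning — connection count growing -; cache hit ratio down -; GC pause time up +; disk writes elevated +; memory flat +
(D) TLS handshake storm — connection count growing -; cache hit ratio down -; GC pause time up +; disk writes elevated -; memory flat +
(A) alone accounts for all the evidence.

A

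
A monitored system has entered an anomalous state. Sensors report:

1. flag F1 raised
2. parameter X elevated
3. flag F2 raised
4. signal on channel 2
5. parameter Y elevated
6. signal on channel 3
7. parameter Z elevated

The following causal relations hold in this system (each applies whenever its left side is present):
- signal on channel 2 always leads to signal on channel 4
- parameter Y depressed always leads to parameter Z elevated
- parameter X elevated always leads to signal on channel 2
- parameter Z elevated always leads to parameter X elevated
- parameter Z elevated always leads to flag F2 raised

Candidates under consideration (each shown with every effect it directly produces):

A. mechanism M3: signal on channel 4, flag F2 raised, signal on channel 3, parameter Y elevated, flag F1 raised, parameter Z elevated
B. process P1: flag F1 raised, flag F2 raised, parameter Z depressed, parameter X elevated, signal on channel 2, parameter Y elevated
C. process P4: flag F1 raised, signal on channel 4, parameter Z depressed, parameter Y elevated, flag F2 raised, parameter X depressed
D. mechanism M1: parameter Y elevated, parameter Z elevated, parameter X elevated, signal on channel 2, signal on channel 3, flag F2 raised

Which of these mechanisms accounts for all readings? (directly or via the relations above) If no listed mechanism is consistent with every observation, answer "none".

A

For each candidate, compare predicted effects to what was observed:
(A) mechanism M3 — flag F1 raised ✓; parameter X elevated ✓ (via parameter Z elevated → parameter X elevated); flag F2 raised ✓; signal on channel 2 ✓ (via parameter Z elevated → parameter X elevated → signal on channel 2); parameter Y elevated ✓; signal on channel 3 ✓; parameter Z elevated ✓
(B) process P1 — flag F1 raised ✓; parameter X elevated ✓; flag F2 raised ✓; signal on channel 2 ✓; parameter Y elevated ✓; signal on channel 3 ✗; parameter Z elevated ✗
(C) process P4 — fails on parameter X elevated, signal on channel 2, signal on channel 3, parameter Z elevated (predicts parameter X depressed, not parameter X elevated; predicts parameter Z depressed, not parameter Z elevated)
(D) mechanism M1 — flag F1 raised ✗; parameter X elevated ✓; flag F2 raised ✓; signal on channel 2 ✓; parameter Y elevated ✓; signal on channel 3 ✓; parameter Z elevated ✓
(A) is the only candidate with no mismatches.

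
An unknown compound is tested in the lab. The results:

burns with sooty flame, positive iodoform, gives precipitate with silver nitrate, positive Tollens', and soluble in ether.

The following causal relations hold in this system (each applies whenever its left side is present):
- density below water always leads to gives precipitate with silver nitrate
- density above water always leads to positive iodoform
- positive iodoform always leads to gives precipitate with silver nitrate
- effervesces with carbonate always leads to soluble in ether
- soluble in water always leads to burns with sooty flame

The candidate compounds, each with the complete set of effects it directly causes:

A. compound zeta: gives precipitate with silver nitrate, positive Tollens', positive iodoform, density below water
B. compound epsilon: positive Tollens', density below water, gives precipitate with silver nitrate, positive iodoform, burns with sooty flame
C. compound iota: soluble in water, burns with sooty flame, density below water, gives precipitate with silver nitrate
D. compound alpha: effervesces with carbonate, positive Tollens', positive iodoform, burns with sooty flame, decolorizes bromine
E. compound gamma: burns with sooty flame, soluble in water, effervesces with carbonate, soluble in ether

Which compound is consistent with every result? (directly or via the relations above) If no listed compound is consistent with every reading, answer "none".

D

Checking each candidate against the observations:
(A) compound zeta — burns with sooty flame -; positive iodoform +; gives precipitate with silver nitrate +; positive Tollens' +; soluble in ether -
(B) compound epsilon — burns with sooty flame +; positive iodoform +; gives precipitate with silver nitrate +; positive Tollens' +; soluble in ether -
(C) compound iota — does not account for positive iodoform, positive Tollens', soluble in ether
(D) compound alpha — accounts for every observation (gives precipitate with silver nitrate by positive iodoform → gives precipitate with silver nitrate)
(E) compound gamma — does not account for positive iodoform, gives precipitate with silver nitrate, positive Tollens'
Only (D) is consistent with every observation.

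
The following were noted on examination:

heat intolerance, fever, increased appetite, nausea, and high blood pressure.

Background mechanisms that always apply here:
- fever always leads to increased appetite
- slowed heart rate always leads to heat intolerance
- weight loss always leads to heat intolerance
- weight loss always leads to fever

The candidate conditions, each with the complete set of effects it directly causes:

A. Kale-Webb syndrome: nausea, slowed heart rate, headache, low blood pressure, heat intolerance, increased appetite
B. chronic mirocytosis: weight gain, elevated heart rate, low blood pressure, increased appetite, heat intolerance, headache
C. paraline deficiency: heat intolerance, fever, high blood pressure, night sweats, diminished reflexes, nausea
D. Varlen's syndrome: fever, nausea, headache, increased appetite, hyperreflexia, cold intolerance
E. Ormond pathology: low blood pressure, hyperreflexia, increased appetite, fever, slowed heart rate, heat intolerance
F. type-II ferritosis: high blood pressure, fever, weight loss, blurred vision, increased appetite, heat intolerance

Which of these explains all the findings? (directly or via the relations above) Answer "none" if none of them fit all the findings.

C

Testing each hypothesis:
(A) Kale-Webb syndrome — fails on fever, high blood pressure (predicts low blood pressure, not high blood pressure)
(B) chronic mirocytosis — heat intolerance yes; fever NO; increased appetite yes; nausea NO; high blood pressure NO
(C) paraline deficiency — heat intolerance yes; fever yes; increased appetite yes (through fever → increased appetite); nausea yes; high blood pressure yes
(D) Varlen's syndrome — fails on heat intolerance, high blood pressure (predicts cold intolerance, not heat intolerance)
(E) Ormond pathology — fails on nausea, high blood pressure (predicts low blood pressure, not high blood pressure)
(F) type-II ferritosis — heat intolerance yes; fever yes; increased appetite yes; nausea NO; high blood pressure yes
Only (C) is consistent with every observation.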